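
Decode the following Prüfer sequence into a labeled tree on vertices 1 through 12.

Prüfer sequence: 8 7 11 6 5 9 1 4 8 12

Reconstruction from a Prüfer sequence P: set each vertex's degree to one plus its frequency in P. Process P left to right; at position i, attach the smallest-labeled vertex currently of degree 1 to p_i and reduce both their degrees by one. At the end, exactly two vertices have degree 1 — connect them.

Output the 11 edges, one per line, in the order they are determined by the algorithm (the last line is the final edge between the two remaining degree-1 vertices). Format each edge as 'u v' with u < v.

Answer: 2 8
3 7
7 11
6 10
5 6
5 9
1 9
1 4
4 8
8 12
11 12

Derivation:
Initial degrees: {1:2, 2:1, 3:1, 4:2, 5:2, 6:2, 7:2, 8:3, 9:2, 10:1, 11:2, 12:2}
Step 1: smallest deg-1 vertex = 2, p_1 = 8. Add edge {2,8}. Now deg[2]=0, deg[8]=2.
Step 2: smallest deg-1 vertex = 3, p_2 = 7. Add edge {3,7}. Now deg[3]=0, deg[7]=1.
Step 3: smallest deg-1 vertex = 7, p_3 = 11. Add edge {7,11}. Now deg[7]=0, deg[11]=1.
Step 4: smallest deg-1 vertex = 10, p_4 = 6. Add edge {6,10}. Now deg[10]=0, deg[6]=1.
Step 5: smallest deg-1 vertex = 6, p_5 = 5. Add edge {5,6}. Now deg[6]=0, deg[5]=1.
Step 6: smallest deg-1 vertex = 5, p_6 = 9. Add edge {5,9}. Now deg[5]=0, deg[9]=1.
Step 7: smallest deg-1 vertex = 9, p_7 = 1. Add edge {1,9}. Now deg[9]=0, deg[1]=1.
Step 8: smallest deg-1 vertex = 1, p_8 = 4. Add edge {1,4}. Now deg[1]=0, deg[4]=1.
Step 9: smallest deg-1 vertex = 4, p_9 = 8. Add edge {4,8}. Now deg[4]=0, deg[8]=1.
Step 10: smallest deg-1 vertex = 8, p_10 = 12. Add edge {8,12}. Now deg[8]=0, deg[12]=1.
Final: two remaining deg-1 vertices are 11, 12. Add edge {11,12}.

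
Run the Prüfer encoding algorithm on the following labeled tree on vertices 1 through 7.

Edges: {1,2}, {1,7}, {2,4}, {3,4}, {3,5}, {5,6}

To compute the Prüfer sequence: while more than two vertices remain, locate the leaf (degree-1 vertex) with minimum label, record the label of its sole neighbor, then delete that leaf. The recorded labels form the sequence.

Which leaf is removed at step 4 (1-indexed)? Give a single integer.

Answer: 4

Derivation:
Step 1: current leaves = {6,7}. Remove leaf 6 (neighbor: 5).
Step 2: current leaves = {5,7}. Remove leaf 5 (neighbor: 3).
Step 3: current leaves = {3,7}. Remove leaf 3 (neighbor: 4).
Step 4: current leaves = {4,7}. Remove leaf 4 (neighbor: 2).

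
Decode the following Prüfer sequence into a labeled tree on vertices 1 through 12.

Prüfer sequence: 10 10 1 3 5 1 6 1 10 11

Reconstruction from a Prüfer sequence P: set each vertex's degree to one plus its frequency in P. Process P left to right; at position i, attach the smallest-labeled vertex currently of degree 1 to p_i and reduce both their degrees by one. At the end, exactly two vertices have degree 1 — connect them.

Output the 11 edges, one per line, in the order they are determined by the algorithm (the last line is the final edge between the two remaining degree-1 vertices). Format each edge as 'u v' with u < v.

Answer: 2 10
4 10
1 7
3 8
3 5
1 5
6 9
1 6
1 10
10 11
11 12

Derivation:
Initial degrees: {1:4, 2:1, 3:2, 4:1, 5:2, 6:2, 7:1, 8:1, 9:1, 10:4, 11:2, 12:1}
Step 1: smallest deg-1 vertex = 2, p_1 = 10. Add edge {2,10}. Now deg[2]=0, deg[10]=3.
Step 2: smallest deg-1 vertex = 4, p_2 = 10. Add edge {4,10}. Now deg[4]=0, deg[10]=2.
Step 3: smallest deg-1 vertex = 7, p_3 = 1. Add edge {1,7}. Now deg[7]=0, deg[1]=3.
Step 4: smallest deg-1 vertex = 8, p_4 = 3. Add edge {3,8}. Now deg[8]=0, deg[3]=1.
Step 5: smallest deg-1 vertex = 3, p_5 = 5. Add edge {3,5}. Now deg[3]=0, deg[5]=1.
Step 6: smallest deg-1 vertex = 5, p_6 = 1. Add edge {1,5}. Now deg[5]=0, deg[1]=2.
Step 7: smallest deg-1 vertex = 9, p_7 = 6. Add edge {6,9}. Now deg[9]=0, deg[6]=1.
Step 8: smallest deg-1 vertex = 6, p_8 = 1. Add edge {1,6}. Now deg[6]=0, deg[1]=1.
Step 9: smallest deg-1 vertex = 1, p_9 = 10. Add edge {1,10}. Now deg[1]=0, deg[10]=1.
Step 10: smallest deg-1 vertex = 10, p_10 = 11. Add edge {10,11}. Now deg[10]=0, deg[11]=1.
Final: two remaining deg-1 vertices are 11, 12. Add edge {11,12}.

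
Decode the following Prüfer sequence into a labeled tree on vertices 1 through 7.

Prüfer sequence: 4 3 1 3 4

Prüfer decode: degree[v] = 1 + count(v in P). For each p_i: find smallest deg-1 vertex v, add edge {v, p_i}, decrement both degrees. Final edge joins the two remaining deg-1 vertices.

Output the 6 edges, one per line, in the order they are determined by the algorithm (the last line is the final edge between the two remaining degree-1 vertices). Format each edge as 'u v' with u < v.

Initial degrees: {1:2, 2:1, 3:3, 4:3, 5:1, 6:1, 7:1}
Step 1: smallest deg-1 vertex = 2, p_1 = 4. Add edge {2,4}. Now deg[2]=0, deg[4]=2.
Step 2: smallest deg-1 vertex = 5, p_2 = 3. Add edge {3,5}. Now deg[5]=0, deg[3]=2.
Step 3: smallest deg-1 vertex = 6, p_3 = 1. Add edge {1,6}. Now deg[6]=0, deg[1]=1.
Step 4: smallest deg-1 vertex = 1, p_4 = 3. Add edge {1,3}. Now deg[1]=0, deg[3]=1.
Step 5: smallest deg-1 vertex = 3, p_5 = 4. Add edge {3,4}. Now deg[3]=0, deg[4]=1.
Final: two remaining deg-1 vertices are 4, 7. Add edge {4,7}.

Answer: 2 4
3 5
1 6
1 3
3 4
4 7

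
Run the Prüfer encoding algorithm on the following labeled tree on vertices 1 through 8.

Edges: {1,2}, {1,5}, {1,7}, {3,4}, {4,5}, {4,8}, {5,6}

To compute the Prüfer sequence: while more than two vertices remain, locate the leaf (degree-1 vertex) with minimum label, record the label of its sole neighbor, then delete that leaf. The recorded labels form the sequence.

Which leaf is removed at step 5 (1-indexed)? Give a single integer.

Answer: 1

Derivation:
Step 1: current leaves = {2,3,6,7,8}. Remove leaf 2 (neighbor: 1).
Step 2: current leaves = {3,6,7,8}. Remove leaf 3 (neighbor: 4).
Step 3: current leaves = {6,7,8}. Remove leaf 6 (neighbor: 5).
Step 4: current leaves = {7,8}. Remove leaf 7 (neighbor: 1).
Step 5: current leaves = {1,8}. Remove leaf 1 (neighbor: 5).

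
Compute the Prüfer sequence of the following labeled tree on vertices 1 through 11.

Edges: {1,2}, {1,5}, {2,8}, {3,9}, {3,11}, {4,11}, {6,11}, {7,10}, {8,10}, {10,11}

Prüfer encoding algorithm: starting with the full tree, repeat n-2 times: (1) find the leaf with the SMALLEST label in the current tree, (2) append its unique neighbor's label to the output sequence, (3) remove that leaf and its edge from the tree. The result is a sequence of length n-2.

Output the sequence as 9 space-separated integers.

Answer: 11 1 2 8 11 10 10 3 11

Derivation:
Step 1: leaves = {4,5,6,7,9}. Remove smallest leaf 4, emit neighbor 11.
Step 2: leaves = {5,6,7,9}. Remove smallest leaf 5, emit neighbor 1.
Step 3: leaves = {1,6,7,9}. Remove smallest leaf 1, emit neighbor 2.
Step 4: leaves = {2,6,7,9}. Remove smallest leaf 2, emit neighbor 8.
Step 5: leaves = {6,7,8,9}. Remove smallest leaf 6, emit neighbor 11.
Step 6: leaves = {7,8,9}. Remove smallest leaf 7, emit neighbor 10.
Step 7: leaves = {8,9}. Remove smallest leaf 8, emit neighbor 10.
Step 8: leaves = {9,10}. Remove smallest leaf 9, emit neighbor 3.
Step 9: leaves = {3,10}. Remove smallest leaf 3, emit neighbor 11.
Done: 2 vertices remain (10, 11). Sequence = [11 1 2 8 11 10 10 3 11]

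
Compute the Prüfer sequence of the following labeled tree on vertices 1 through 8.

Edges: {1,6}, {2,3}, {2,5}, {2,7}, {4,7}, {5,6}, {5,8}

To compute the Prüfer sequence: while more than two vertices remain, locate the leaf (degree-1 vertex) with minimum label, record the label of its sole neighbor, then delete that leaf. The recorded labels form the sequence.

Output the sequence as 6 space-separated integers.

Answer: 6 2 7 5 2 5

Derivation:
Step 1: leaves = {1,3,4,8}. Remove smallest leaf 1, emit neighbor 6.
Step 2: leaves = {3,4,6,8}. Remove smallest leaf 3, emit neighbor 2.
Step 3: leaves = {4,6,8}. Remove smallest leaf 4, emit neighbor 7.
Step 4: leaves = {6,7,8}. Remove smallest leaf 6, emit neighbor 5.
Step 5: leaves = {7,8}. Remove smallest leaf 7, emit neighbor 2.
Step 6: leaves = {2,8}. Remove smallest leaf 2, emit neighbor 5.
Done: 2 vertices remain (5, 8). Sequence = [6 2 7 5 2 5]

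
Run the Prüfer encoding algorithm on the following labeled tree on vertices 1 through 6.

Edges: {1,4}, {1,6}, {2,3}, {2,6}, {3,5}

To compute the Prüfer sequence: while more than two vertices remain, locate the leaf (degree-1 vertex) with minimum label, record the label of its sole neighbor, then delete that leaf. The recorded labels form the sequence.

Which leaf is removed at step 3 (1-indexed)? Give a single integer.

Answer: 5

Derivation:
Step 1: current leaves = {4,5}. Remove leaf 4 (neighbor: 1).
Step 2: current leaves = {1,5}. Remove leaf 1 (neighbor: 6).
Step 3: current leaves = {5,6}. Remove leaf 5 (neighbor: 3).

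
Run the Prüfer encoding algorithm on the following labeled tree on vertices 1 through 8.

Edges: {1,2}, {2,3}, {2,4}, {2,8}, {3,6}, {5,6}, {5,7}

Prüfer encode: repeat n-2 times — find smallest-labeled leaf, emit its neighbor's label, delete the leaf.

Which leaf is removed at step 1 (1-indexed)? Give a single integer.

Step 1: current leaves = {1,4,7,8}. Remove leaf 1 (neighbor: 2).

Answer: 1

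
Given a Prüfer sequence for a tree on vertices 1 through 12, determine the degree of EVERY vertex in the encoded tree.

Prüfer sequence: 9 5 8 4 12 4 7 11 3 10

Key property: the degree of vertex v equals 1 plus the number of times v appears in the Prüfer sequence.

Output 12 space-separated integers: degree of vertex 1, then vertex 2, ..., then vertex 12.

p_1 = 9: count[9] becomes 1
p_2 = 5: count[5] becomes 1
p_3 = 8: count[8] becomes 1
p_4 = 4: count[4] becomes 1
p_5 = 12: count[12] becomes 1
p_6 = 4: count[4] becomes 2
p_7 = 7: count[7] becomes 1
p_8 = 11: count[11] becomes 1
p_9 = 3: count[3] becomes 1
p_10 = 10: count[10] becomes 1
Degrees (1 + count): deg[1]=1+0=1, deg[2]=1+0=1, deg[3]=1+1=2, deg[4]=1+2=3, deg[5]=1+1=2, deg[6]=1+0=1, deg[7]=1+1=2, deg[8]=1+1=2, deg[9]=1+1=2, deg[10]=1+1=2, deg[11]=1+1=2, deg[12]=1+1=2

Answer: 1 1 2 3 2 1 2 2 2 2 2 2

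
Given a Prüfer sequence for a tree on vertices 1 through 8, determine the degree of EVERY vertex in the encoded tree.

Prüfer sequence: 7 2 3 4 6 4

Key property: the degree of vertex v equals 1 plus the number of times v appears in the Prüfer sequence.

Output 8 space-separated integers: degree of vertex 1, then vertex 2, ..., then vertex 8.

Answer: 1 2 2 3 1 2 2 1

Derivation:
p_1 = 7: count[7] becomes 1
p_2 = 2: count[2] becomes 1
p_3 = 3: count[3] becomes 1
p_4 = 4: count[4] becomes 1
p_5 = 6: count[6] becomes 1
p_6 = 4: count[4] becomes 2
Degrees (1 + count): deg[1]=1+0=1, deg[2]=1+1=2, deg[3]=1+1=2, deg[4]=1+2=3, deg[5]=1+0=1, deg[6]=1+1=2, deg[7]=1+1=2, deg[8]=1+0=1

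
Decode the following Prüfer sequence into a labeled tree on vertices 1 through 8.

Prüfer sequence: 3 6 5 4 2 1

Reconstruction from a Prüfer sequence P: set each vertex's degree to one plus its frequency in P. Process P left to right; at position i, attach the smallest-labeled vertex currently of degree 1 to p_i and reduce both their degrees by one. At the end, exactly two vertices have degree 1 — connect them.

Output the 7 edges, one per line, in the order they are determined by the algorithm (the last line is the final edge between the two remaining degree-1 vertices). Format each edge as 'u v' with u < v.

Answer: 3 7
3 6
5 6
4 5
2 4
1 2
1 8

Derivation:
Initial degrees: {1:2, 2:2, 3:2, 4:2, 5:2, 6:2, 7:1, 8:1}
Step 1: smallest deg-1 vertex = 7, p_1 = 3. Add edge {3,7}. Now deg[7]=0, deg[3]=1.
Step 2: smallest deg-1 vertex = 3, p_2 = 6. Add edge {3,6}. Now deg[3]=0, deg[6]=1.
Step 3: smallest deg-1 vertex = 6, p_3 = 5. Add edge {5,6}. Now deg[6]=0, deg[5]=1.
Step 4: smallest deg-1 vertex = 5, p_4 = 4. Add edge {4,5}. Now deg[5]=0, deg[4]=1.
Step 5: smallest deg-1 vertex = 4, p_5 = 2. Add edge {2,4}. Now deg[4]=0, deg[2]=1.
Step 6: smallest deg-1 vertex = 2, p_6 = 1. Add edge {1,2}. Now deg[2]=0, deg[1]=1.
Final: two remaining deg-1 vertices are 1, 8. Add edge {1,8}.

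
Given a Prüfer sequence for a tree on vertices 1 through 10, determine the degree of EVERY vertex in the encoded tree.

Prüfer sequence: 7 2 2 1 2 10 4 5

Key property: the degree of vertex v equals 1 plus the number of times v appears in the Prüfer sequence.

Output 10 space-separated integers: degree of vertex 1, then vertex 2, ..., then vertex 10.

Answer: 2 4 1 2 2 1 2 1 1 2

Derivation:
p_1 = 7: count[7] becomes 1
p_2 = 2: count[2] becomes 1
p_3 = 2: count[2] becomes 2
p_4 = 1: count[1] becomes 1
p_5 = 2: count[2] becomes 3
p_6 = 10: count[10] becomes 1
p_7 = 4: count[4] becomes 1
p_8 = 5: count[5] becomes 1
Degrees (1 + count): deg[1]=1+1=2, deg[2]=1+3=4, deg[3]=1+0=1, deg[4]=1+1=2, deg[5]=1+1=2, deg[6]=1+0=1, deg[7]=1+1=2, deg[8]=1+0=1, deg[9]=1+0=1, deg[10]=1+1=2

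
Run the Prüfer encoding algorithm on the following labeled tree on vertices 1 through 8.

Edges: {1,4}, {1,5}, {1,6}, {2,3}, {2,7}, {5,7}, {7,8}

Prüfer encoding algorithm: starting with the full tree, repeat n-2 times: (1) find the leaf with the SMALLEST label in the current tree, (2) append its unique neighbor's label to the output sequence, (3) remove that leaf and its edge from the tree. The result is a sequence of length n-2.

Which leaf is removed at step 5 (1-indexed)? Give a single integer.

Step 1: current leaves = {3,4,6,8}. Remove leaf 3 (neighbor: 2).
Step 2: current leaves = {2,4,6,8}. Remove leaf 2 (neighbor: 7).
Step 3: current leaves = {4,6,8}. Remove leaf 4 (neighbor: 1).
Step 4: current leaves = {6,8}. Remove leaf 6 (neighbor: 1).
Step 5: current leaves = {1,8}. Remove leaf 1 (neighbor: 5).

Answer: 1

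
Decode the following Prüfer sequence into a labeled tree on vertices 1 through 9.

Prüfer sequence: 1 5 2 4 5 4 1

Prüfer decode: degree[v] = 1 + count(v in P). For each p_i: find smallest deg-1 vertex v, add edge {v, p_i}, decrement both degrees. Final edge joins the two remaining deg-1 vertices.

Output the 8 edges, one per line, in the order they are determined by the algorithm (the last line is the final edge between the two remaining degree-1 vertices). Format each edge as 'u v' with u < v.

Answer: 1 3
5 6
2 7
2 4
5 8
4 5
1 4
1 9

Derivation:
Initial degrees: {1:3, 2:2, 3:1, 4:3, 5:3, 6:1, 7:1, 8:1, 9:1}
Step 1: smallest deg-1 vertex = 3, p_1 = 1. Add edge {1,3}. Now deg[3]=0, deg[1]=2.
Step 2: smallest deg-1 vertex = 6, p_2 = 5. Add edge {5,6}. Now deg[6]=0, deg[5]=2.
Step 3: smallest deg-1 vertex = 7, p_3 = 2. Add edge {2,7}. Now deg[7]=0, deg[2]=1.
Step 4: smallest deg-1 vertex = 2, p_4 = 4. Add edge {2,4}. Now deg[2]=0, deg[4]=2.
Step 5: smallest deg-1 vertex = 8, p_5 = 5. Add edge {5,8}. Now deg[8]=0, deg[5]=1.
Step 6: smallest deg-1 vertex = 5, p_6 = 4. Add edge {4,5}. Now deg[5]=0, deg[4]=1.
Step 7: smallest deg-1 vertex = 4, p_7 = 1. Add edge {1,4}. Now deg[4]=0, deg[1]=1.
Final: two remaining deg-1 vertices are 1, 9. Add edge {1,9}.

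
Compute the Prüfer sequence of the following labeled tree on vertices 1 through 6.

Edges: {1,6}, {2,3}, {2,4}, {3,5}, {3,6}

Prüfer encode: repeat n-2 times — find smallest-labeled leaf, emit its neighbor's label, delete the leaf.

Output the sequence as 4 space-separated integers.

Answer: 6 2 3 3

Derivation:
Step 1: leaves = {1,4,5}. Remove smallest leaf 1, emit neighbor 6.
Step 2: leaves = {4,5,6}. Remove smallest leaf 4, emit neighbor 2.
Step 3: leaves = {2,5,6}. Remove smallest leaf 2, emit neighbor 3.
Step 4: leaves = {5,6}. Remove smallest leaf 5, emit neighbor 3.
Done: 2 vertices remain (3, 6). Sequence = [6 2 3 3]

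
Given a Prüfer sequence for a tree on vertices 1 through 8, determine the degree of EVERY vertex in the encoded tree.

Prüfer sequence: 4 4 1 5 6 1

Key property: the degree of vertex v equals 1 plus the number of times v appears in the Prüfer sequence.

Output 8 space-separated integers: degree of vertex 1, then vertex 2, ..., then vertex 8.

Answer: 3 1 1 3 2 2 1 1

Derivation:
p_1 = 4: count[4] becomes 1
p_2 = 4: count[4] becomes 2
p_3 = 1: count[1] becomes 1
p_4 = 5: count[5] becomes 1
p_5 = 6: count[6] becomes 1
p_6 = 1: count[1] becomes 2
Degrees (1 + count): deg[1]=1+2=3, deg[2]=1+0=1, deg[3]=1+0=1, deg[4]=1+2=3, deg[5]=1+1=2, deg[6]=1+1=2, deg[7]=1+0=1, deg[8]=1+0=1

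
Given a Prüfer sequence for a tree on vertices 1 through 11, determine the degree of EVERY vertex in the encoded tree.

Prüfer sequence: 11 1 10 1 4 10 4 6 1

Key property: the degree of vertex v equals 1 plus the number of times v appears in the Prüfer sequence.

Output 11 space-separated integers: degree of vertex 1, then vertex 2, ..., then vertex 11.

Answer: 4 1 1 3 1 2 1 1 1 3 2

Derivation:
p_1 = 11: count[11] becomes 1
p_2 = 1: count[1] becomes 1
p_3 = 10: count[10] becomes 1
p_4 = 1: count[1] becomes 2
p_5 = 4: count[4] becomes 1
p_6 = 10: count[10] becomes 2
p_7 = 4: count[4] becomes 2
p_8 = 6: count[6] becomes 1
p_9 = 1: count[1] becomes 3
Degrees (1 + count): deg[1]=1+3=4, deg[2]=1+0=1, deg[3]=1+0=1, deg[4]=1+2=3, deg[5]=1+0=1, deg[6]=1+1=2, deg[7]=1+0=1, deg[8]=1+0=1, deg[9]=1+0=1, deg[10]=1+2=3, deg[11]=1+1=2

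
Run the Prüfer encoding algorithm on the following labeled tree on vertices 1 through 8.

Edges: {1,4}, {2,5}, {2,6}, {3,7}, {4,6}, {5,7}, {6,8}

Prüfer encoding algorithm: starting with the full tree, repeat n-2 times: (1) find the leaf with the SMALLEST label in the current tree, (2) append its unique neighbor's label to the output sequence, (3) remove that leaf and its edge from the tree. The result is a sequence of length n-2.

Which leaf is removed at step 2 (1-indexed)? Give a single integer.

Answer: 3

Derivation:
Step 1: current leaves = {1,3,8}. Remove leaf 1 (neighbor: 4).
Step 2: current leaves = {3,4,8}. Remove leaf 3 (neighbor: 7).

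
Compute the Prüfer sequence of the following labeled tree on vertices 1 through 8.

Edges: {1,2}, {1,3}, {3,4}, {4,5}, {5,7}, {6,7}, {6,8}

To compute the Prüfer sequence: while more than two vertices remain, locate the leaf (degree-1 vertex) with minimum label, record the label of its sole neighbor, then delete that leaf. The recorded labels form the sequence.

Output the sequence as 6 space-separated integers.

Answer: 1 3 4 5 7 6

Derivation:
Step 1: leaves = {2,8}. Remove smallest leaf 2, emit neighbor 1.
Step 2: leaves = {1,8}. Remove smallest leaf 1, emit neighbor 3.
Step 3: leaves = {3,8}. Remove smallest leaf 3, emit neighbor 4.
Step 4: leaves = {4,8}. Remove smallest leaf 4, emit neighbor 5.
Step 5: leaves = {5,8}. Remove smallest leaf 5, emit neighbor 7.
Step 6: leaves = {7,8}. Remove smallest leaf 7, emit neighbor 6.
Done: 2 vertices remain (6, 8). Sequence = [1 3 4 5 7 6]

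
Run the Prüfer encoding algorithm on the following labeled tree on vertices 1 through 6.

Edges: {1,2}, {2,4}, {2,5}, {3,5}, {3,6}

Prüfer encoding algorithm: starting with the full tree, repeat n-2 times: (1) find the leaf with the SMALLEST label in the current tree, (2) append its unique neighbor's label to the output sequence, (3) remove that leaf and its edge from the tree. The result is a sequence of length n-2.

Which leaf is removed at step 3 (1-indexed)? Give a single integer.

Answer: 2

Derivation:
Step 1: current leaves = {1,4,6}. Remove leaf 1 (neighbor: 2).
Step 2: current leaves = {4,6}. Remove leaf 4 (neighbor: 2).
Step 3: current leaves = {2,6}. Remove leaf 2 (neighbor: 5).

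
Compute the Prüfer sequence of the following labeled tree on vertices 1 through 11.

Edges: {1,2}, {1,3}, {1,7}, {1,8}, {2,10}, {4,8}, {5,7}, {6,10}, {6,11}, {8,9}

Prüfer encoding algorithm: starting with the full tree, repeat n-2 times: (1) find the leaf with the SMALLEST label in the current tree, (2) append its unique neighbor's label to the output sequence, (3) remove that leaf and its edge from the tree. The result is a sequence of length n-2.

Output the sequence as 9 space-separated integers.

Step 1: leaves = {3,4,5,9,11}. Remove smallest leaf 3, emit neighbor 1.
Step 2: leaves = {4,5,9,11}. Remove smallest leaf 4, emit neighbor 8.
Step 3: leaves = {5,9,11}. Remove smallest leaf 5, emit neighbor 7.
Step 4: leaves = {7,9,11}. Remove smallest leaf 7, emit neighbor 1.
Step 5: leaves = {9,11}. Remove smallest leaf 9, emit neighbor 8.
Step 6: leaves = {8,11}. Remove smallest leaf 8, emit neighbor 1.
Step 7: leaves = {1,11}. Remove smallest leaf 1, emit neighbor 2.
Step 8: leaves = {2,11}. Remove smallest leaf 2, emit neighbor 10.
Step 9: leaves = {10,11}. Remove smallest leaf 10, emit neighbor 6.
Done: 2 vertices remain (6, 11). Sequence = [1 8 7 1 8 1 2 10 6]

Answer: 1 8 7 1 8 1 2 10 6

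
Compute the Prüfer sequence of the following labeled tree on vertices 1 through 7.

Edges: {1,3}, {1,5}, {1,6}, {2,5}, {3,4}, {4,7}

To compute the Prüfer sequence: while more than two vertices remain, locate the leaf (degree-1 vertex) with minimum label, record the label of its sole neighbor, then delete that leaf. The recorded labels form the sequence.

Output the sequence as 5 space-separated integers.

Answer: 5 1 1 3 4

Derivation:
Step 1: leaves = {2,6,7}. Remove smallest leaf 2, emit neighbor 5.
Step 2: leaves = {5,6,7}. Remove smallest leaf 5, emit neighbor 1.
Step 3: leaves = {6,7}. Remove smallest leaf 6, emit neighbor 1.
Step 4: leaves = {1,7}. Remove smallest leaf 1, emit neighbor 3.
Step 5: leaves = {3,7}. Remove smallest leaf 3, emit neighbor 4.
Done: 2 vertices remain (4, 7). Sequence = [5 1 1 3 4]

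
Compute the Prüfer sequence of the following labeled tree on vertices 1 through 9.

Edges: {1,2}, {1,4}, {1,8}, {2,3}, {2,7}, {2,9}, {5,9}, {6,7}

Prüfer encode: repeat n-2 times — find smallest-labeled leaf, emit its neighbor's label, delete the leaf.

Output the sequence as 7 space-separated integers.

Step 1: leaves = {3,4,5,6,8}. Remove smallest leaf 3, emit neighbor 2.
Step 2: leaves = {4,5,6,8}. Remove smallest leaf 4, emit neighbor 1.
Step 3: leaves = {5,6,8}. Remove smallest leaf 5, emit neighbor 9.
Step 4: leaves = {6,8,9}. Remove smallest leaf 6, emit neighbor 7.
Step 5: leaves = {7,8,9}. Remove smallest leaf 7, emit neighbor 2.
Step 6: leaves = {8,9}. Remove smallest leaf 8, emit neighbor 1.
Step 7: leaves = {1,9}. Remove smallest leaf 1, emit neighbor 2.
Done: 2 vertices remain (2, 9). Sequence = [2 1 9 7 2 1 2]

Answer: 2 1 9 7 2 1 2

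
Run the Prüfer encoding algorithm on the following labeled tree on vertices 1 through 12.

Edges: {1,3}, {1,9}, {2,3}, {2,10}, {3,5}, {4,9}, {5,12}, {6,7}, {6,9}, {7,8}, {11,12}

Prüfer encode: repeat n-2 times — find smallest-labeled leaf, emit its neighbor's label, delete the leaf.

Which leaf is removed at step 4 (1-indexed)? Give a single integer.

Step 1: current leaves = {4,8,10,11}. Remove leaf 4 (neighbor: 9).
Step 2: current leaves = {8,10,11}. Remove leaf 8 (neighbor: 7).
Step 3: current leaves = {7,10,11}. Remove leaf 7 (neighbor: 6).
Step 4: current leaves = {6,10,11}. Remove leaf 6 (neighbor: 9).

Answer: 6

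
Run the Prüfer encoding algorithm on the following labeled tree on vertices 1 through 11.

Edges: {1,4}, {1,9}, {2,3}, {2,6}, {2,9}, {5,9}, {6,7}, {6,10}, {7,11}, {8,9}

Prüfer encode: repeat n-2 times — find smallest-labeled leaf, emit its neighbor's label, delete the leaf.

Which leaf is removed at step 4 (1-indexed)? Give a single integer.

Answer: 5

Derivation:
Step 1: current leaves = {3,4,5,8,10,11}. Remove leaf 3 (neighbor: 2).
Step 2: current leaves = {4,5,8,10,11}. Remove leaf 4 (neighbor: 1).
Step 3: current leaves = {1,5,8,10,11}. Remove leaf 1 (neighbor: 9).
Step 4: current leaves = {5,8,10,11}. Remove leaf 5 (neighbor: 9).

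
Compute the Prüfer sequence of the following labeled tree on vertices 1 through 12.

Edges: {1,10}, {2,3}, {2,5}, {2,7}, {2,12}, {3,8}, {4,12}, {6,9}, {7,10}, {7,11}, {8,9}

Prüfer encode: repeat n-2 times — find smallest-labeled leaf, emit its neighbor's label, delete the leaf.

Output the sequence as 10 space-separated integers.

Answer: 10 12 2 9 8 3 2 7 7 2

Derivation:
Step 1: leaves = {1,4,5,6,11}. Remove smallest leaf 1, emit neighbor 10.
Step 2: leaves = {4,5,6,10,11}. Remove smallest leaf 4, emit neighbor 12.
Step 3: leaves = {5,6,10,11,12}. Remove smallest leaf 5, emit neighbor 2.
Step 4: leaves = {6,10,11,12}. Remove smallest leaf 6, emit neighbor 9.
Step 5: leaves = {9,10,11,12}. Remove smallest leaf 9, emit neighbor 8.
Step 6: leaves = {8,10,11,12}. Remove smallest leaf 8, emit neighbor 3.
Step 7: leaves = {3,10,11,12}. Remove smallest leaf 3, emit neighbor 2.
Step 8: leaves = {10,11,12}. Remove smallest leaf 10, emit neighbor 7.
Step 9: leaves = {11,12}. Remove smallest leaf 11, emit neighbor 7.
Step 10: leaves = {7,12}. Remove smallest leaf 7, emit neighbor 2.
Done: 2 vertices remain (2, 12). Sequence = [10 12 2 9 8 3 2 7 7 2]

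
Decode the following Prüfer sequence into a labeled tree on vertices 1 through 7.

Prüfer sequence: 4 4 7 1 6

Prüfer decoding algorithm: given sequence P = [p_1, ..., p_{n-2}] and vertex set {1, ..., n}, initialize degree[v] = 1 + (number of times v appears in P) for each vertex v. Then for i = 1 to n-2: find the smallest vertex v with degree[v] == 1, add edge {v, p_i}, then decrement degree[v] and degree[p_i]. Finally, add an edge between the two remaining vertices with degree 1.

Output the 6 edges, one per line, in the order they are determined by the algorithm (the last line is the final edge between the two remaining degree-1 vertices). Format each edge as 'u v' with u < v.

Initial degrees: {1:2, 2:1, 3:1, 4:3, 5:1, 6:2, 7:2}
Step 1: smallest deg-1 vertex = 2, p_1 = 4. Add edge {2,4}. Now deg[2]=0, deg[4]=2.
Step 2: smallest deg-1 vertex = 3, p_2 = 4. Add edge {3,4}. Now deg[3]=0, deg[4]=1.
Step 3: smallest deg-1 vertex = 4, p_3 = 7. Add edge {4,7}. Now deg[4]=0, deg[7]=1.
Step 4: smallest deg-1 vertex = 5, p_4 = 1. Add edge {1,5}. Now deg[5]=0, deg[1]=1.
Step 5: smallest deg-1 vertex = 1, p_5 = 6. Add edge {1,6}. Now deg[1]=0, deg[6]=1.
Final: two remaining deg-1 vertices are 6, 7. Add edge {6,7}.

Answer: 2 4
3 4
4 7
1 5
1 6
6 7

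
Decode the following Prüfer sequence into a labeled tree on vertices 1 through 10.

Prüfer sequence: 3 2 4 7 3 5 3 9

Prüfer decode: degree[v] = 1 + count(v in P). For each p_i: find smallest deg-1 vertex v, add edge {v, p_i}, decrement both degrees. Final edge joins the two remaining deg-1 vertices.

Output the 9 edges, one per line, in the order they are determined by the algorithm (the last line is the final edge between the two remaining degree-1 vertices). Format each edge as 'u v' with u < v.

Initial degrees: {1:1, 2:2, 3:4, 4:2, 5:2, 6:1, 7:2, 8:1, 9:2, 10:1}
Step 1: smallest deg-1 vertex = 1, p_1 = 3. Add edge {1,3}. Now deg[1]=0, deg[3]=3.
Step 2: smallest deg-1 vertex = 6, p_2 = 2. Add edge {2,6}. Now deg[6]=0, deg[2]=1.
Step 3: smallest deg-1 vertex = 2, p_3 = 4. Add edge {2,4}. Now deg[2]=0, deg[4]=1.
Step 4: smallest deg-1 vertex = 4, p_4 = 7. Add edge {4,7}. Now deg[4]=0, deg[7]=1.
Step 5: smallest deg-1 vertex = 7, p_5 = 3. Add edge {3,7}. Now deg[7]=0, deg[3]=2.
Step 6: smallest deg-1 vertex = 8, p_6 = 5. Add edge {5,8}. Now deg[8]=0, deg[5]=1.
Step 7: smallest deg-1 vertex = 5, p_7 = 3. Add edge {3,5}. Now deg[5]=0, deg[3]=1.
Step 8: smallest deg-1 vertex = 3, p_8 = 9. Add edge {3,9}. Now deg[3]=0, deg[9]=1.
Final: two remaining deg-1 vertices are 9, 10. Add edge {9,10}.

Answer: 1 3
2 6
2 4
4 7
3 7
5 8
3 5
3 9
9 10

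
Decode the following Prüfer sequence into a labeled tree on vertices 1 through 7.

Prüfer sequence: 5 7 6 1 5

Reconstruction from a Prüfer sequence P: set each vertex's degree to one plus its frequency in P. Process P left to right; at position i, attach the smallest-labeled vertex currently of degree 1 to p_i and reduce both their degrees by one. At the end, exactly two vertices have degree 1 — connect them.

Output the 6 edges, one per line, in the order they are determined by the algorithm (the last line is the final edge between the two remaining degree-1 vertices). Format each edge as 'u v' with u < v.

Initial degrees: {1:2, 2:1, 3:1, 4:1, 5:3, 6:2, 7:2}
Step 1: smallest deg-1 vertex = 2, p_1 = 5. Add edge {2,5}. Now deg[2]=0, deg[5]=2.
Step 2: smallest deg-1 vertex = 3, p_2 = 7. Add edge {3,7}. Now deg[3]=0, deg[7]=1.
Step 3: smallest deg-1 vertex = 4, p_3 = 6. Add edge {4,6}. Now deg[4]=0, deg[6]=1.
Step 4: smallest deg-1 vertex = 6, p_4 = 1. Add edge {1,6}. Now deg[6]=0, deg[1]=1.
Step 5: smallest deg-1 vertex = 1, p_5 = 5. Add edge {1,5}. Now deg[1]=0, deg[5]=1.
Final: two remaining deg-1 vertices are 5, 7. Add edge {5,7}.

Answer: 2 5
3 7
4 6
1 6
1 5
5 7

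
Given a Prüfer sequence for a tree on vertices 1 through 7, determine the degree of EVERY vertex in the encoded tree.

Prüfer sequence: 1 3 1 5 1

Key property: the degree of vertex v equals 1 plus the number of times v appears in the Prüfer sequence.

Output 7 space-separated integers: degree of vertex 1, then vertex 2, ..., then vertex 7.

p_1 = 1: count[1] becomes 1
p_2 = 3: count[3] becomes 1
p_3 = 1: count[1] becomes 2
p_4 = 5: count[5] becomes 1
p_5 = 1: count[1] becomes 3
Degrees (1 + count): deg[1]=1+3=4, deg[2]=1+0=1, deg[3]=1+1=2, deg[4]=1+0=1, deg[5]=1+1=2, deg[6]=1+0=1, deg[7]=1+0=1

Answer: 4 1 2 1 2 1 1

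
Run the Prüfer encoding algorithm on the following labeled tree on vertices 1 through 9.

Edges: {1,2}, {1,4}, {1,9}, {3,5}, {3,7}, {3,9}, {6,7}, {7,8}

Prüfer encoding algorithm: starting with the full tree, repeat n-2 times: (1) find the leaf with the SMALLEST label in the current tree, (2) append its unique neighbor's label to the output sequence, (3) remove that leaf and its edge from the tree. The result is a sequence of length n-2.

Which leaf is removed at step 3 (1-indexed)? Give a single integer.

Answer: 1

Derivation:
Step 1: current leaves = {2,4,5,6,8}. Remove leaf 2 (neighbor: 1).
Step 2: current leaves = {4,5,6,8}. Remove leaf 4 (neighbor: 1).
Step 3: current leaves = {1,5,6,8}. Remove leaf 1 (neighbor: 9).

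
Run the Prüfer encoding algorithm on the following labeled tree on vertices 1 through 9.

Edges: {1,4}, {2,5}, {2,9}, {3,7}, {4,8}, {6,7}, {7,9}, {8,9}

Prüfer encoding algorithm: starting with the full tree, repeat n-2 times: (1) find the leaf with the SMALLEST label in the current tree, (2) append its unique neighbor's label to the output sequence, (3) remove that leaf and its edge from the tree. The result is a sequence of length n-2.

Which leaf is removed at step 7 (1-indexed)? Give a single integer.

Answer: 7

Derivation:
Step 1: current leaves = {1,3,5,6}. Remove leaf 1 (neighbor: 4).
Step 2: current leaves = {3,4,5,6}. Remove leaf 3 (neighbor: 7).
Step 3: current leaves = {4,5,6}. Remove leaf 4 (neighbor: 8).
Step 4: current leaves = {5,6,8}. Remove leaf 5 (neighbor: 2).
Step 5: current leaves = {2,6,8}. Remove leaf 2 (neighbor: 9).
Step 6: current leaves = {6,8}. Remove leaf 6 (neighbor: 7).
Step 7: current leaves = {7,8}. Remove leaf 7 (neighbor: 9).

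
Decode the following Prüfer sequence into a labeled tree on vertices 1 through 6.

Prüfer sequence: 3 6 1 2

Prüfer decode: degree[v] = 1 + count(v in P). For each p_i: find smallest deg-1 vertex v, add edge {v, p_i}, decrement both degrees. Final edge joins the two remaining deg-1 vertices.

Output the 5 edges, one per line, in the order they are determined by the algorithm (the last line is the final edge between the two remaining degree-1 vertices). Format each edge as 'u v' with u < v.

Initial degrees: {1:2, 2:2, 3:2, 4:1, 5:1, 6:2}
Step 1: smallest deg-1 vertex = 4, p_1 = 3. Add edge {3,4}. Now deg[4]=0, deg[3]=1.
Step 2: smallest deg-1 vertex = 3, p_2 = 6. Add edge {3,6}. Now deg[3]=0, deg[6]=1.
Step 3: smallest deg-1 vertex = 5, p_3 = 1. Add edge {1,5}. Now deg[5]=0, deg[1]=1.
Step 4: smallest deg-1 vertex = 1, p_4 = 2. Add edge {1,2}. Now deg[1]=0, deg[2]=1.
Final: two remaining deg-1 vertices are 2, 6. Add edge {2,6}.

Answer: 3 4
3 6
1 5
1 2
2 6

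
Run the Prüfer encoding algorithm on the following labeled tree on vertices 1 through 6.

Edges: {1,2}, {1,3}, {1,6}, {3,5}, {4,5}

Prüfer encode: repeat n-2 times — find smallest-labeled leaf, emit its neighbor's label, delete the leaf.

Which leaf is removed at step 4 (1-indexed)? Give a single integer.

Step 1: current leaves = {2,4,6}. Remove leaf 2 (neighbor: 1).
Step 2: current leaves = {4,6}. Remove leaf 4 (neighbor: 5).
Step 3: current leaves = {5,6}. Remove leaf 5 (neighbor: 3).
Step 4: current leaves = {3,6}. Remove leaf 3 (neighbor: 1).

Answer: 3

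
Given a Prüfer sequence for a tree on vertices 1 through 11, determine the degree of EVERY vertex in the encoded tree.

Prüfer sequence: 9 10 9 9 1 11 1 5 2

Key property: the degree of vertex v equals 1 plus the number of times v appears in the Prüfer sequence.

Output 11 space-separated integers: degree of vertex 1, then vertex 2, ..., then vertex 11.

Answer: 3 2 1 1 2 1 1 1 4 2 2

Derivation:
p_1 = 9: count[9] becomes 1
p_2 = 10: count[10] becomes 1
p_3 = 9: count[9] becomes 2
p_4 = 9: count[9] becomes 3
p_5 = 1: count[1] becomes 1
p_6 = 11: count[11] becomes 1
p_7 = 1: count[1] becomes 2
p_8 = 5: count[5] becomes 1
p_9 = 2: count[2] becomes 1
Degrees (1 + count): deg[1]=1+2=3, deg[2]=1+1=2, deg[3]=1+0=1, deg[4]=1+0=1, deg[5]=1+1=2, deg[6]=1+0=1, deg[7]=1+0=1, deg[8]=1+0=1, deg[9]=1+3=4, deg[10]=1+1=2, deg[11]=1+1=2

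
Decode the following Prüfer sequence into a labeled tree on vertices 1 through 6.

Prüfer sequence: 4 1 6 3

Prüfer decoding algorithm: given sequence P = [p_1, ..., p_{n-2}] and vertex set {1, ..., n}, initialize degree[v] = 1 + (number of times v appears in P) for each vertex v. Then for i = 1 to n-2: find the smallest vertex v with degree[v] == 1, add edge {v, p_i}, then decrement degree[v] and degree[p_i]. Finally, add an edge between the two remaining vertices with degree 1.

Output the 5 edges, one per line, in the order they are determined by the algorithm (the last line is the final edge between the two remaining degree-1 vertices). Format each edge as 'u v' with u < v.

Initial degrees: {1:2, 2:1, 3:2, 4:2, 5:1, 6:2}
Step 1: smallest deg-1 vertex = 2, p_1 = 4. Add edge {2,4}. Now deg[2]=0, deg[4]=1.
Step 2: smallest deg-1 vertex = 4, p_2 = 1. Add edge {1,4}. Now deg[4]=0, deg[1]=1.
Step 3: smallest deg-1 vertex = 1, p_3 = 6. Add edge {1,6}. Now deg[1]=0, deg[6]=1.
Step 4: smallest deg-1 vertex = 5, p_4 = 3. Add edge {3,5}. Now deg[5]=0, deg[3]=1.
Final: two remaining deg-1 vertices are 3, 6. Add edge {3,6}.

Answer: 2 4
1 4
1 6
3 5
3 6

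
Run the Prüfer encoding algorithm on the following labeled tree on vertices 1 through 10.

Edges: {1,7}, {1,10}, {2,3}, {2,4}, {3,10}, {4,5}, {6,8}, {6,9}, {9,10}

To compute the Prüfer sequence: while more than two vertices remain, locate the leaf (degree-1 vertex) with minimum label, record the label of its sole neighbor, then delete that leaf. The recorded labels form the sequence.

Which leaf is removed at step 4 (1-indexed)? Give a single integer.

Answer: 3

Derivation:
Step 1: current leaves = {5,7,8}. Remove leaf 5 (neighbor: 4).
Step 2: current leaves = {4,7,8}. Remove leaf 4 (neighbor: 2).
Step 3: current leaves = {2,7,8}. Remove leaf 2 (neighbor: 3).
Step 4: current leaves = {3,7,8}. Remove leaf 3 (neighbor: 10).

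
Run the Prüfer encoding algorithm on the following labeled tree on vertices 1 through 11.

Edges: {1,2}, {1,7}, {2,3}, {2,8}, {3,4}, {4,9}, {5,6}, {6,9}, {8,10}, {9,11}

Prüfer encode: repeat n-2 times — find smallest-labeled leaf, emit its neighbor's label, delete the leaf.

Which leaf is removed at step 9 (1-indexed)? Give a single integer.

Answer: 4

Derivation:
Step 1: current leaves = {5,7,10,11}. Remove leaf 5 (neighbor: 6).
Step 2: current leaves = {6,7,10,11}. Remove leaf 6 (neighbor: 9).
Step 3: current leaves = {7,10,11}. Remove leaf 7 (neighbor: 1).
Step 4: current leaves = {1,10,11}. Remove leaf 1 (neighbor: 2).
Step 5: current leaves = {10,11}. Remove leaf 10 (neighbor: 8).
Step 6: current leaves = {8,11}. Remove leaf 8 (neighbor: 2).
Step 7: current leaves = {2,11}. Remove leaf 2 (neighbor: 3).
Step 8: current leaves = {3,11}. Remove leaf 3 (neighbor: 4).
Step 9: current leaves = {4,11}. Remove leaf 4 (neighbor: 9).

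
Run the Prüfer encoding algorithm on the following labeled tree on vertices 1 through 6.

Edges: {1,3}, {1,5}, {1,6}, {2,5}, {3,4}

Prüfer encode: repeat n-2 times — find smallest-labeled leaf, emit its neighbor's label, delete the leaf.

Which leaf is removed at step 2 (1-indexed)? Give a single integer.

Step 1: current leaves = {2,4,6}. Remove leaf 2 (neighbor: 5).
Step 2: current leaves = {4,5,6}. Remove leaf 4 (neighbor: 3).

Answer: 4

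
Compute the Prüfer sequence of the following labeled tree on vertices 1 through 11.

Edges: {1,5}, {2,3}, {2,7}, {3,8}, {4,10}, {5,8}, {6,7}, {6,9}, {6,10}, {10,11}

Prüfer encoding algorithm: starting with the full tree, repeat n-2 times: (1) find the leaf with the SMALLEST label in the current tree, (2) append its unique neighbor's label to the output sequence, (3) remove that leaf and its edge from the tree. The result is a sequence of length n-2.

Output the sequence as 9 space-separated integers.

Answer: 5 10 8 3 2 7 6 6 10

Derivation:
Step 1: leaves = {1,4,9,11}. Remove smallest leaf 1, emit neighbor 5.
Step 2: leaves = {4,5,9,11}. Remove smallest leaf 4, emit neighbor 10.
Step 3: leaves = {5,9,11}. Remove smallest leaf 5, emit neighbor 8.
Step 4: leaves = {8,9,11}. Remove smallest leaf 8, emit neighbor 3.
Step 5: leaves = {3,9,11}. Remove smallest leaf 3, emit neighbor 2.
Step 6: leaves = {2,9,11}. Remove smallest leaf 2, emit neighbor 7.
Step 7: leaves = {7,9,11}. Remove smallest leaf 7, emit neighbor 6.
Step 8: leaves = {9,11}. Remove smallest leaf 9, emit neighbor 6.
Step 9: leaves = {6,11}. Remove smallest leaf 6, emit neighbor 10.
Done: 2 vertices remain (10, 11). Sequence = [5 10 8 3 2 7 6 6 10]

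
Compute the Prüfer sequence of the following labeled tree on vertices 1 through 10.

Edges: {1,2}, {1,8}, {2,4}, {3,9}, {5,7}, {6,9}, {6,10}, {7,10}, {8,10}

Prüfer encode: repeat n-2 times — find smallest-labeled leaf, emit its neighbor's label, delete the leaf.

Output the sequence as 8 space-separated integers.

Answer: 9 2 1 8 7 10 10 6

Derivation:
Step 1: leaves = {3,4,5}. Remove smallest leaf 3, emit neighbor 9.
Step 2: leaves = {4,5,9}. Remove smallest leaf 4, emit neighbor 2.
Step 3: leaves = {2,5,9}. Remove smallest leaf 2, emit neighbor 1.
Step 4: leaves = {1,5,9}. Remove smallest leaf 1, emit neighbor 8.
Step 5: leaves = {5,8,9}. Remove smallest leaf 5, emit neighbor 7.
Step 6: leaves = {7,8,9}. Remove smallest leaf 7, emit neighbor 10.
Step 7: leaves = {8,9}. Remove smallest leaf 8, emit neighbor 10.
Step 8: leaves = {9,10}. Remove smallest leaf 9, emit neighbor 6.
Done: 2 vertices remain (6, 10). Sequence = [9 2 1 8 7 10 10 6]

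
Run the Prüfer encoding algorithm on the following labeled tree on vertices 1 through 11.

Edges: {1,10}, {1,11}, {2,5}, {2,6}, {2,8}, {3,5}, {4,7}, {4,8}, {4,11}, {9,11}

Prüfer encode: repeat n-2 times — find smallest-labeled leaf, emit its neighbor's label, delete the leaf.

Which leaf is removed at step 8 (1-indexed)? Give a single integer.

Step 1: current leaves = {3,6,7,9,10}. Remove leaf 3 (neighbor: 5).
Step 2: current leaves = {5,6,7,9,10}. Remove leaf 5 (neighbor: 2).
Step 3: current leaves = {6,7,9,10}. Remove leaf 6 (neighbor: 2).
Step 4: current leaves = {2,7,9,10}. Remove leaf 2 (neighbor: 8).
Step 5: current leaves = {7,8,9,10}. Remove leaf 7 (neighbor: 4).
Step 6: current leaves = {8,9,10}. Remove leaf 8 (neighbor: 4).
Step 7: current leaves = {4,9,10}. Remove leaf 4 (neighbor: 11).
Step 8: current leaves = {9,10}. Remove leaf 9 (neighbor: 11).

Answer: 9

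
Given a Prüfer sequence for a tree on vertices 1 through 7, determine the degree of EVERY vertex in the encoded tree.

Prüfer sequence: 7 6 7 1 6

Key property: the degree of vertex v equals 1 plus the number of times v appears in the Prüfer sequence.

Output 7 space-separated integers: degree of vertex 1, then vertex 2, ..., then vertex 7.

Answer: 2 1 1 1 1 3 3

Derivation:
p_1 = 7: count[7] becomes 1
p_2 = 6: count[6] becomes 1
p_3 = 7: count[7] becomes 2
p_4 = 1: count[1] becomes 1
p_5 = 6: count[6] becomes 2
Degrees (1 + count): deg[1]=1+1=2, deg[2]=1+0=1, deg[3]=1+0=1, deg[4]=1+0=1, deg[5]=1+0=1, deg[6]=1+2=3, deg[7]=1+2=3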